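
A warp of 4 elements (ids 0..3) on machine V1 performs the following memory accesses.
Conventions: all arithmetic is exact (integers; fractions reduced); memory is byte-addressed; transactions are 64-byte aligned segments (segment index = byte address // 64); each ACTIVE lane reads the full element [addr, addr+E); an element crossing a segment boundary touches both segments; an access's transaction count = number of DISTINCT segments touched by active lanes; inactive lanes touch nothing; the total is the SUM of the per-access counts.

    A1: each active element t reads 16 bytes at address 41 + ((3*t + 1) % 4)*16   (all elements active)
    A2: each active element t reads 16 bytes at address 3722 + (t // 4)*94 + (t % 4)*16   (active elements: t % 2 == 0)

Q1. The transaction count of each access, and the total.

A1: 2 transactions
A2: 1 transaction

Answer: 2,1; total 3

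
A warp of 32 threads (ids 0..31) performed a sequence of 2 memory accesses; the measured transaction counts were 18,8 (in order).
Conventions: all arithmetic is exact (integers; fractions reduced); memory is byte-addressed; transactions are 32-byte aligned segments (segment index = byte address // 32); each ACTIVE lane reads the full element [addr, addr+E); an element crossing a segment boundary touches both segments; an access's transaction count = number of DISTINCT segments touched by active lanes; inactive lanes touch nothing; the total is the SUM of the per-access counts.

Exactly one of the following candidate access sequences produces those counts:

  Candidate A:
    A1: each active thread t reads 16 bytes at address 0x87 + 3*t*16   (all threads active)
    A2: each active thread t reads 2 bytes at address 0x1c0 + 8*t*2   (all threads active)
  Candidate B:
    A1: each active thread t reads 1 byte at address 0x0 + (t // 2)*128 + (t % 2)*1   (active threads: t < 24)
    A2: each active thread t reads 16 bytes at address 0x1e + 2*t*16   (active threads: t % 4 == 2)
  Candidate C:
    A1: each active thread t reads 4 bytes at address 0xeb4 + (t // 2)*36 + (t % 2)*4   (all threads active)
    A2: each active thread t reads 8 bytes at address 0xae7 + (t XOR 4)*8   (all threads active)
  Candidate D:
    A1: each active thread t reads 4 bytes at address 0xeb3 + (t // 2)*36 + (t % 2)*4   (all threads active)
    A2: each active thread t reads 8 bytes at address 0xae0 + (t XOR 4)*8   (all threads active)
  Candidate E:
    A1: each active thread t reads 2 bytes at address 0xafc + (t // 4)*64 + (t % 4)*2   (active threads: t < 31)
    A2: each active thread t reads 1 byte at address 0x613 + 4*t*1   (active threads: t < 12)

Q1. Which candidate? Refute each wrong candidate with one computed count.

A: A1 gives 48 transactions, not 18
B: A1 gives 12 transactions, not 18
C: A2 gives 9 transactions, not 8
E: A1 gives 16 transactions, not 18
D: all counts match (18,8)

Answer: D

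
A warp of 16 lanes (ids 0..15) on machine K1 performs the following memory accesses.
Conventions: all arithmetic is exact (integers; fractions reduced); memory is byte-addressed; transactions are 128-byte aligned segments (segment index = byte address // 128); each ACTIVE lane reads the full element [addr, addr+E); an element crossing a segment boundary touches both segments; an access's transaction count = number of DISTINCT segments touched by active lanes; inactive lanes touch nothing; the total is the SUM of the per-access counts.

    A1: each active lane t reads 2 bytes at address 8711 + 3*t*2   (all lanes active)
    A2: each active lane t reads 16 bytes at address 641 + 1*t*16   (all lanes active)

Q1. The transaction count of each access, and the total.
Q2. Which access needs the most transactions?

A1: 1 transaction
A2: 3 transactions

Answer: 1,3; total 4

Answer: A2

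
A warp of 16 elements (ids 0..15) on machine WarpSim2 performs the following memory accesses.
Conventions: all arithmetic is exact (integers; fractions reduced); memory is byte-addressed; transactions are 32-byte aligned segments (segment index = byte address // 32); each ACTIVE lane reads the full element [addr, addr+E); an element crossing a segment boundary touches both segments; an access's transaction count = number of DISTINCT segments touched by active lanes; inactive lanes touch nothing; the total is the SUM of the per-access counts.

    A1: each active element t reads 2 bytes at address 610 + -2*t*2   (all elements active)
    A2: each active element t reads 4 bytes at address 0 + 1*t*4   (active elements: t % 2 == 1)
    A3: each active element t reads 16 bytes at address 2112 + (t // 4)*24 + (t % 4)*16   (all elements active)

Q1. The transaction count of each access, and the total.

A1: 3 transactions
A2: 2 transactions
A3: 5 transactions

Answer: 3,2,5; total 10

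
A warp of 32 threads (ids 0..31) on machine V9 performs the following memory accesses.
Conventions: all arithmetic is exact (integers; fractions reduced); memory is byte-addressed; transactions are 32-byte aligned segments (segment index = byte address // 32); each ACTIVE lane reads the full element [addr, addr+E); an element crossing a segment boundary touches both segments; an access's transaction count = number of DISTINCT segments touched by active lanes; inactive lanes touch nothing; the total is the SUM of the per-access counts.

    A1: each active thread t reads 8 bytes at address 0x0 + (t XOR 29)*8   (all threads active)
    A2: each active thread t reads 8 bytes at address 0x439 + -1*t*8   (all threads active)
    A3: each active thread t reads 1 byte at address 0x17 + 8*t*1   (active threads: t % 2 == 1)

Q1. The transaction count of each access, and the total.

A1: 8 transactions
A2: 9 transactions
A3: 9 transactions

Answer: 8,9,9; total 26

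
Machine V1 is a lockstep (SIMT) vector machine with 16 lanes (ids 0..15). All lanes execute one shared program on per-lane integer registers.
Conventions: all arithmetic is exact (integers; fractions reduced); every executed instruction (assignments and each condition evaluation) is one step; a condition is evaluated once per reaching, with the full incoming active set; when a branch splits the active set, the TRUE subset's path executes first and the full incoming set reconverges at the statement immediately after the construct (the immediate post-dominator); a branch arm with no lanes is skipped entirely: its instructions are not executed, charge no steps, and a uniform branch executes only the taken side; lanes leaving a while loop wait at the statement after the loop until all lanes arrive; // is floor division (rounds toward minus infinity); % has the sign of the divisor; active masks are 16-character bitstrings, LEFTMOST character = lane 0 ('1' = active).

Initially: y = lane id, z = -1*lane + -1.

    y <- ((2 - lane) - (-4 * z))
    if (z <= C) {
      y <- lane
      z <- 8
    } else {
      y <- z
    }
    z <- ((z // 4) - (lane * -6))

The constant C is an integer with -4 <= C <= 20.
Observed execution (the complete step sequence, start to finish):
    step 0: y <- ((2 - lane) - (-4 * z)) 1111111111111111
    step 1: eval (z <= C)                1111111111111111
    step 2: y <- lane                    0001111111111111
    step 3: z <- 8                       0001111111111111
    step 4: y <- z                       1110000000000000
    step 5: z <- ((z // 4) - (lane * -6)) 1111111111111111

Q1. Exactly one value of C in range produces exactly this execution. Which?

Answer: C = -4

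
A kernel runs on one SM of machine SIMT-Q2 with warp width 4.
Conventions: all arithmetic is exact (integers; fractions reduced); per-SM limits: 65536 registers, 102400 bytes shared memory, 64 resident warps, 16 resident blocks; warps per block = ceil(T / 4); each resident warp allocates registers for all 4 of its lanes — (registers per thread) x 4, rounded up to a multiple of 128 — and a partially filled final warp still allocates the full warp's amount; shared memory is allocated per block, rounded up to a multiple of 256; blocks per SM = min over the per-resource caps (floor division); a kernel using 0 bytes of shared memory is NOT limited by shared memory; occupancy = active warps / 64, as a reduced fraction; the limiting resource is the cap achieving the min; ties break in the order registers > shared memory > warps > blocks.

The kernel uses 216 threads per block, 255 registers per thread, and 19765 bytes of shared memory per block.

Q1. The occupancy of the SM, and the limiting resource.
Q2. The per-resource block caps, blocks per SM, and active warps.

Answer: occupancy 27/32, limited by registers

registers: 1 block
shared memory: 5 blocks
warps: 1 block
blocks: 16 blocks

Answer: 1 block, 54 active warps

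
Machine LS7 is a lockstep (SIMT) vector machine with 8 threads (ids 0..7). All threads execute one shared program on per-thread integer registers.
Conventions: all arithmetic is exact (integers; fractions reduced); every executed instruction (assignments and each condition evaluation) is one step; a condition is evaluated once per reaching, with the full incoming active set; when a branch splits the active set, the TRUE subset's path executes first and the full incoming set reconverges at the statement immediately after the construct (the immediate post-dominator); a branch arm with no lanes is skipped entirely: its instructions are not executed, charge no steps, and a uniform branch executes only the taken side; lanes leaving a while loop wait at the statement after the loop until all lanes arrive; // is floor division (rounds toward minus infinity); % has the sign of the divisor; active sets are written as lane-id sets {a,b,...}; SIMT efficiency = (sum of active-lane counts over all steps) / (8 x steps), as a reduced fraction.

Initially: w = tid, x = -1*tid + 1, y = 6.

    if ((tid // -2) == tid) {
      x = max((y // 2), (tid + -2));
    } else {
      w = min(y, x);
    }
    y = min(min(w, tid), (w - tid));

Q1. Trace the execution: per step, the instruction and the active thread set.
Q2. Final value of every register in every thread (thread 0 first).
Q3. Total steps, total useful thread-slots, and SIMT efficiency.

step 0: eval ((tid // -2) == tid)    {0,1,2,3,4,5,6,7}
step 1: x <- max((y // 2), (tid + -2)) {0}
step 2: w <- min(y, x)               {1,2,3,4,5,6,7}
step 3: y <- min(min(w, tid), (w - tid)) {0,1,2,3,4,5,6,7}

Answer: 4 steps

w: 0,0,-1,-2,-3,-4,-5,-6
x: 3,0,-1,-2,-3,-4,-5,-6
y: 0,-1,-3,-5,-7,-9,-11,-13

steps = 4; useful = 24; efficiency = 24/32 = 3/4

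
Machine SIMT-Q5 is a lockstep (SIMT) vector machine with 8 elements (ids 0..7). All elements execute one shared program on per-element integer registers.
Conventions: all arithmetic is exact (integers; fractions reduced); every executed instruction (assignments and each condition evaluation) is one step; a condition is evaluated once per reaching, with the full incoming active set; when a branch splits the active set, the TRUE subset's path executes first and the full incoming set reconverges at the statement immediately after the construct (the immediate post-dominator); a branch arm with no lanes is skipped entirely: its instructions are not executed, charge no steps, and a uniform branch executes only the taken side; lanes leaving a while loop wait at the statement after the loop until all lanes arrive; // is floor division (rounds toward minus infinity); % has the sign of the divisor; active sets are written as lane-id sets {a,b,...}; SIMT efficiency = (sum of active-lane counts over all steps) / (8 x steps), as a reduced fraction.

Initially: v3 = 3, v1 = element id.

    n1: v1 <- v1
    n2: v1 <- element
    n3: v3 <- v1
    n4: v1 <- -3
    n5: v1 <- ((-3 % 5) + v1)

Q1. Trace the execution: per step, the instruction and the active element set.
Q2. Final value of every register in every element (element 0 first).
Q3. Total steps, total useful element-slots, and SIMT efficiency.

step 0: v1 <- v1                     {0,1,2,3,4,5,6,7}
step 1: v1 <- element                {0,1,2,3,4,5,6,7}
step 2: v3 <- v1                     {0,1,2,3,4,5,6,7}
step 3: v1 <- -3                     {0,1,2,3,4,5,6,7}
step 4: v1 <- ((-3 % 5) + v1)        {0,1,2,3,4,5,6,7}

Answer: 5 steps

v3: 0,1,2,3,4,5,6,7
v1: -1,-1,-1,-1,-1,-1,-1,-1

steps = 5; useful = 40; efficiency = 40/40 = 1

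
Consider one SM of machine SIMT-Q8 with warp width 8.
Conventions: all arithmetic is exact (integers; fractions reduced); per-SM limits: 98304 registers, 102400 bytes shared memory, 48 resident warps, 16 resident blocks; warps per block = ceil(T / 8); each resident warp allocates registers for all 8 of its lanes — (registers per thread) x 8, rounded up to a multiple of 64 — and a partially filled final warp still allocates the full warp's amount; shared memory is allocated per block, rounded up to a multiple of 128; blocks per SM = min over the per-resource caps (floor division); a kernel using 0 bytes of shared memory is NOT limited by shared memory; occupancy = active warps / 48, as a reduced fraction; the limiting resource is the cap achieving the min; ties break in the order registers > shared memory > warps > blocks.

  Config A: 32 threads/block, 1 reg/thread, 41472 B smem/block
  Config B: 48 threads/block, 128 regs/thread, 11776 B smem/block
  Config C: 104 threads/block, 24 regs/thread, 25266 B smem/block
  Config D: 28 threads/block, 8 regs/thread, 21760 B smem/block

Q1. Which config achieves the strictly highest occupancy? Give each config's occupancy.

occupancies: A 1/6, B 1, C 13/16, D 1/3

Answer: B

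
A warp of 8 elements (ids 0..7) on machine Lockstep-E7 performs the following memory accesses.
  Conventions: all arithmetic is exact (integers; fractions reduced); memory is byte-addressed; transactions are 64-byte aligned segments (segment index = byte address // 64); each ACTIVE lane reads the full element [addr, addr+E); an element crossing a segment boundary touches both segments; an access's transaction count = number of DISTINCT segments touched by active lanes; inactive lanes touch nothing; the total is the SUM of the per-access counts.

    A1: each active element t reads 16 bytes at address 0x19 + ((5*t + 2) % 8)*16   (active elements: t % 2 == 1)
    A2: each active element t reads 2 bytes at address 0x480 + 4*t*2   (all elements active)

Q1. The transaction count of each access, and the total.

A1: 3 transactions
A2: 1 transaction

Answer: 3,1; total 4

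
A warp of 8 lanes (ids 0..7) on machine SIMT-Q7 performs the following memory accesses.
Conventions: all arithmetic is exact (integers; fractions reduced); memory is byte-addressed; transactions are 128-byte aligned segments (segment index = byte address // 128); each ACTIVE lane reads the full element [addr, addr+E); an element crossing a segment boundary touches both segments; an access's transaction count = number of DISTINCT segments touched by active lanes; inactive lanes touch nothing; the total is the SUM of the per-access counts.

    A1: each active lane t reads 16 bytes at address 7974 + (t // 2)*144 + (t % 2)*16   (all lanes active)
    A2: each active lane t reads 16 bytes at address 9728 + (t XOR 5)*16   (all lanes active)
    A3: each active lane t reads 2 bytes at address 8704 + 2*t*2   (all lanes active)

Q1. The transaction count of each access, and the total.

A1: 4 transactions
A2: 1 transaction
A3: 1 transaction

Answer: 4,1,1; total 6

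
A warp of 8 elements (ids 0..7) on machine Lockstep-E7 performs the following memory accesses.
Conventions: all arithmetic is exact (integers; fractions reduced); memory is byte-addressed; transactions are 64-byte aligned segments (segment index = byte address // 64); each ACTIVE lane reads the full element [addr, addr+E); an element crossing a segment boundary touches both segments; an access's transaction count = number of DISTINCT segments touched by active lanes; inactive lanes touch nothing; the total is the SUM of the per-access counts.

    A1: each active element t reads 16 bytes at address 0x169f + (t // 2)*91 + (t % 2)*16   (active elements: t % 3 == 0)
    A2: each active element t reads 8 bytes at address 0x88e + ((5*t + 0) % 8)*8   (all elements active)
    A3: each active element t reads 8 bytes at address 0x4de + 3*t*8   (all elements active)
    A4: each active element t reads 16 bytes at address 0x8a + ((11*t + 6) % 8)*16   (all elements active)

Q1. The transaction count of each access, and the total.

A1: 3 transactions
A2: 2 transactions
A3: 4 transactions
A4: 3 transactions

Answer: 3,2,4,3; total 12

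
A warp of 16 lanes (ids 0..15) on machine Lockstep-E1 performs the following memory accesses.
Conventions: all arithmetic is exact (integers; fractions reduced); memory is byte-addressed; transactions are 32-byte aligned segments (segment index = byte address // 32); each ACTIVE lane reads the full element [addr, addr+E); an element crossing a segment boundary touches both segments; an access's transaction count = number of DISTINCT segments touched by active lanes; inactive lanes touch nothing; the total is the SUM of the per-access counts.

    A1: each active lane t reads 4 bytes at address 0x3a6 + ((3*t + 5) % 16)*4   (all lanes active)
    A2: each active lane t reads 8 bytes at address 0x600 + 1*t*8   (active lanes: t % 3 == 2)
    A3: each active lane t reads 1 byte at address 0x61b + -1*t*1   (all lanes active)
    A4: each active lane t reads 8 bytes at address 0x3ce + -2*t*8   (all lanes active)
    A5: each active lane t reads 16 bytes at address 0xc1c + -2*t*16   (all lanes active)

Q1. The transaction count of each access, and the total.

A1: 3 transactions
A2: 4 transactions
A3: 1 transaction
A4: 9 transactions
A5: 17 transactions

Answer: 3,4,1,9,17; total 34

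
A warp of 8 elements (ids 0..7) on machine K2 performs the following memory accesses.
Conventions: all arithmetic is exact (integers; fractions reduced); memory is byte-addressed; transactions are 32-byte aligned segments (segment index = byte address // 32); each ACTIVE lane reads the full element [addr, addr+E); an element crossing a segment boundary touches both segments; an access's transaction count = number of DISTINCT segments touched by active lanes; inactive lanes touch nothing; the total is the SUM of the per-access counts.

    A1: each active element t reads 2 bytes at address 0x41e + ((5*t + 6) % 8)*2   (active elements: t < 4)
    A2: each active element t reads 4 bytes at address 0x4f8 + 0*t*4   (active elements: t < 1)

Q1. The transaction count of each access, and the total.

A1: 2 transactions
A2: 1 transaction

Answer: 2,1; total 3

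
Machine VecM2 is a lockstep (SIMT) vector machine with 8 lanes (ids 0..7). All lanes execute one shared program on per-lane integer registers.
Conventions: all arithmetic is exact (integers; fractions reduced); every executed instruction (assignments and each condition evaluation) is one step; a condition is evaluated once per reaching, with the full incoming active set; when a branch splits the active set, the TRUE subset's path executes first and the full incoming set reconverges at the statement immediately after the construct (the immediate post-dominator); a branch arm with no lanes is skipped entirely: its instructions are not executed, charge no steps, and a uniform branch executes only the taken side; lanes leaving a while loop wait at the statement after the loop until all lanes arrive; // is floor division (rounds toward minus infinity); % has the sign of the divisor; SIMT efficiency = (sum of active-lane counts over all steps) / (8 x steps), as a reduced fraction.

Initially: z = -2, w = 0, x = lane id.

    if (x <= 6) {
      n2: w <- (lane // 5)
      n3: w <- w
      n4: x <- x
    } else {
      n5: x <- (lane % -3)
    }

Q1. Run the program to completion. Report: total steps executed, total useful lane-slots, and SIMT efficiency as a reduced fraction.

Answer: 5 steps, 30 useful, 3/4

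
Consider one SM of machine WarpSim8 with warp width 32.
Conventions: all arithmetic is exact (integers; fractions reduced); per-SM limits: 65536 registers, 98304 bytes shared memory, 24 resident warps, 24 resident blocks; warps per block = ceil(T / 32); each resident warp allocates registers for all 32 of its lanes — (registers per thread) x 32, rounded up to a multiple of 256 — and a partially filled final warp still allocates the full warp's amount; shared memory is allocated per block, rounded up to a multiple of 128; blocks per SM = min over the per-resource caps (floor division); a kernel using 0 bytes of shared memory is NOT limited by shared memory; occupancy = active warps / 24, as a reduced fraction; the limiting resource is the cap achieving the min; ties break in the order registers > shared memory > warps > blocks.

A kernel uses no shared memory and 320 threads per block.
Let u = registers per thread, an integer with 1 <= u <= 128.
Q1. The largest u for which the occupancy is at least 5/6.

Answer: u = 96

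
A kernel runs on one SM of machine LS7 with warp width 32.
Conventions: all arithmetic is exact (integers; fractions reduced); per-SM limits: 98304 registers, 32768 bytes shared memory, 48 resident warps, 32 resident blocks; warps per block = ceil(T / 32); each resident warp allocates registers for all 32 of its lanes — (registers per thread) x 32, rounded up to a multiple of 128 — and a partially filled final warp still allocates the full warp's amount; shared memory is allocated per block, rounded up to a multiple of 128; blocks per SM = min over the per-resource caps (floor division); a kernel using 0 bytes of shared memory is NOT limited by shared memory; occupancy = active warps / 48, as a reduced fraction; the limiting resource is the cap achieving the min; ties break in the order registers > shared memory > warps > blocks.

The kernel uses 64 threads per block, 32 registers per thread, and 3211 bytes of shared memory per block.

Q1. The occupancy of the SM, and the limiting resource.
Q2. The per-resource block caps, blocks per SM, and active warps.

Answer: occupancy 3/8, limited by shared memory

registers: 48 blocks
shared memory: 9 blocks
warps: 24 blocks
blocks: 32 blocks

Answer: 9 blocks, 18 active warps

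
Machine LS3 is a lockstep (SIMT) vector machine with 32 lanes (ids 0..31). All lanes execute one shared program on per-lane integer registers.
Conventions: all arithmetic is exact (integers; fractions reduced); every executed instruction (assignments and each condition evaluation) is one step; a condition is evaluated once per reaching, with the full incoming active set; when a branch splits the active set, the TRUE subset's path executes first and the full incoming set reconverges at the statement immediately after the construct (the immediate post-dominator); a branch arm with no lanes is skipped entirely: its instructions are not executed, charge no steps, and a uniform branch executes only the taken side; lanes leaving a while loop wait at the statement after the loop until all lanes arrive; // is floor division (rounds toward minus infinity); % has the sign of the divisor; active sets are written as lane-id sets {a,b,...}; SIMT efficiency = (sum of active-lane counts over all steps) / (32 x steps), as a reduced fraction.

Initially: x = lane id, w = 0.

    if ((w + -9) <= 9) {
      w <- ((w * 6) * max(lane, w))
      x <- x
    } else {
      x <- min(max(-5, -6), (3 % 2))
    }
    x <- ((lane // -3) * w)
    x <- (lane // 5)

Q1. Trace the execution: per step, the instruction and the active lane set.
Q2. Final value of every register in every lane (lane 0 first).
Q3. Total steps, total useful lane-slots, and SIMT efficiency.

step 0: eval ((w + -9) <= 9)         {0,1,2,3,4,5,6,7,8,9,10,11,12,13,14,15,16,17,18,19,20,21,22,23,24,25,26,27,28,29,30,31}
step 1: w <- ((w * 6) * max(lane, w)) {0,1,2,3,4,5,6,7,8,9,10,11,12,13,14,15,16,17,18,19,20,21,22,23,24,25,26,27,28,29,30,31}
step 2: x <- x                       {0,1,2,3,4,5,6,7,8,9,10,11,12,13,14,15,16,17,18,19,20,21,22,23,24,25,26,27,28,29,30,31}
step 3: x <- ((lane // -3) * w)      {0,1,2,3,4,5,6,7,8,9,10,11,12,13,14,15,16,17,18,19,20,21,22,23,24,25,26,27,28,29,30,31}
step 4: x <- (lane // 5)             {0,1,2,3,4,5,6,7,8,9,10,11,12,13,14,15,16,17,18,19,20,21,22,23,24,25,26,27,28,29,30,31}

Answer: 5 steps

x: 0,0,0,0,0,1,1,1,1,1,2,2,2,2,2,3,3,3,3,3,4,4,4,4,4,5,5,5,5,5,6,6
w: 0,0,0,0,0,0,0,0,0,0,0,0,0,0,0,0,0,0,0,0,0,0,0,0,0,0,0,0,0,0,0,0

steps = 5; useful = 160; efficiency = 160/160 = 1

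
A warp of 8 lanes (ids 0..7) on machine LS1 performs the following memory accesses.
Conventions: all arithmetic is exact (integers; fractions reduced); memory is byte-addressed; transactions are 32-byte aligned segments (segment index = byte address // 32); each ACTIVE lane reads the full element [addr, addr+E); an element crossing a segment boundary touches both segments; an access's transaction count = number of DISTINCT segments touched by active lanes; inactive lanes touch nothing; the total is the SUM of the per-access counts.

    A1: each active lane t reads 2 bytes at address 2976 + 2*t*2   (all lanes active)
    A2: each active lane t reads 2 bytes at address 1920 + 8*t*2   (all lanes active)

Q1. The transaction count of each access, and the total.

A1: 1 transaction
A2: 4 transactions

Answer: 1,4; total 5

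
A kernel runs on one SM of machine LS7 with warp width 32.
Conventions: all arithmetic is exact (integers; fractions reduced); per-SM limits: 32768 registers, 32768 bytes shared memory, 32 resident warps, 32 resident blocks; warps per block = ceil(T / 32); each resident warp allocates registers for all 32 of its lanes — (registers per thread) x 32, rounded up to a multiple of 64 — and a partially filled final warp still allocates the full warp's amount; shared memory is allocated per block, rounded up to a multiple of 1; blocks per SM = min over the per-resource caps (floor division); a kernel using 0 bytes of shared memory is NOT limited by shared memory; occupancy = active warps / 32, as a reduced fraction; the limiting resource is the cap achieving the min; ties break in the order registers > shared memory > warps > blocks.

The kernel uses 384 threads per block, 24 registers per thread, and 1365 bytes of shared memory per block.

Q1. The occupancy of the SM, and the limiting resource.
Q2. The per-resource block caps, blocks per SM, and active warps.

Answer: occupancy 3/4, limited by warps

registers: 3 blocks
shared memory: 24 blocks
warps: 2 blocks
blocks: 32 blocks

Answer: 2 blocks, 24 active warps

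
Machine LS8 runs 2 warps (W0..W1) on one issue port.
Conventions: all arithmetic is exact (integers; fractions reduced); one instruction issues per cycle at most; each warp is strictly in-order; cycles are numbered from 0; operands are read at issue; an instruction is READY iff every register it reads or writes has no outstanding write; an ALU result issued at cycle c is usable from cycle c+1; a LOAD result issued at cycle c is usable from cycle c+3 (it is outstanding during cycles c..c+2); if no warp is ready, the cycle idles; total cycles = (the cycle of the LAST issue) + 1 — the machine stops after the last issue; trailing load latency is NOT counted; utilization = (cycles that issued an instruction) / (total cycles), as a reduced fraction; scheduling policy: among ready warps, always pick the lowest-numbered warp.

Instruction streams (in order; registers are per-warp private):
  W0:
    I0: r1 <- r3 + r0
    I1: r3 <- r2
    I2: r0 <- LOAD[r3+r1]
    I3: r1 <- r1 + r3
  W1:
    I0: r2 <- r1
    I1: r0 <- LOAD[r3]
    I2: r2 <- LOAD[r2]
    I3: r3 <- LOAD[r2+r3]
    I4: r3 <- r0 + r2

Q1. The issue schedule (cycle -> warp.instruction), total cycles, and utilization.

cycle 0: W0.I0
cycle 1: W0.I1
cycle 2: W0.I2
cycle 3: W0.I3
cycle 4: W1.I0
cycle 5: W1.I1
cycle 6: W1.I2
cycle 7: idle
cycle 8: idle
cycle 9: W1.I3
cycle 10: idle
cycle 11: idle
cycle 12: W1.I4

Answer: 13 cycles, utilization 9/13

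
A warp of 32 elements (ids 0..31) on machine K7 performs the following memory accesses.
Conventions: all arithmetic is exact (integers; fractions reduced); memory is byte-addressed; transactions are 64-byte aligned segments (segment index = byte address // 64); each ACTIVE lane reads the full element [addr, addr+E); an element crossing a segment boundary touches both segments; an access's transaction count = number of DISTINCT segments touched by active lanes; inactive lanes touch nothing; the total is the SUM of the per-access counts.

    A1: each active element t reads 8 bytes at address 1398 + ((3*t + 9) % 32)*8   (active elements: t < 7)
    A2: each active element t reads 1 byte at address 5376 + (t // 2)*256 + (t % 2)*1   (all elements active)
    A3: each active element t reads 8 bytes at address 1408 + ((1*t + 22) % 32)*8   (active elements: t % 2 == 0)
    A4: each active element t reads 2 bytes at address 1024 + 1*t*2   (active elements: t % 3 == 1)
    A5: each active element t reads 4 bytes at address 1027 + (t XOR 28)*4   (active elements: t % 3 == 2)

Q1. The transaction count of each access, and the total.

A1: 4 transactions
A2: 16 transactions
A3: 4 transactions
A4: 1 transaction
A5: 2 transactions

Answer: 4,16,4,1,2; total 27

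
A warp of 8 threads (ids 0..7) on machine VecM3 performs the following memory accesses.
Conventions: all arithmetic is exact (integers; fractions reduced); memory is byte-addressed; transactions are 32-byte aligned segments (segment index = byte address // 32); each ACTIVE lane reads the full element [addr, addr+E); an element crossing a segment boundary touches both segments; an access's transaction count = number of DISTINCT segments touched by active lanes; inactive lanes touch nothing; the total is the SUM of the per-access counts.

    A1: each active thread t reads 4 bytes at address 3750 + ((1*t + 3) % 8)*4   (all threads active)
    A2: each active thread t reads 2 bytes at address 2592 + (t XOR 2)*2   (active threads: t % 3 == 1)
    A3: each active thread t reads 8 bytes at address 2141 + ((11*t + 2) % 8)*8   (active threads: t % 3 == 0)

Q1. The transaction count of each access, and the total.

A1: 2 transactions
A2: 1 transaction
A3: 2 transactions

Answer: 2,1,2; total 5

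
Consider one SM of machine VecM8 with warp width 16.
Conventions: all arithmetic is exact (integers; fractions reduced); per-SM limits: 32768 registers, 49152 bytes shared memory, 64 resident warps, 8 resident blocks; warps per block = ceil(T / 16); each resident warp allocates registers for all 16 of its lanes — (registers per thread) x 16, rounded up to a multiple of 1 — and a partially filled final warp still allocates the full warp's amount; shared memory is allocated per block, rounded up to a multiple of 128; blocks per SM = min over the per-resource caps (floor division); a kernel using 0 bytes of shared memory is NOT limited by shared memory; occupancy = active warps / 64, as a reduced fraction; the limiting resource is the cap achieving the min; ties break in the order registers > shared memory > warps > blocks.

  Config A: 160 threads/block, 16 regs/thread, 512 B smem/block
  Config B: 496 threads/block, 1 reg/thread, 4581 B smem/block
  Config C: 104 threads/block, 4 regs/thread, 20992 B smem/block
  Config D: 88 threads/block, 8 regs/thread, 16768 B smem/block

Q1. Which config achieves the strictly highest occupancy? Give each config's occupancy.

occupancies: A 15/16, B 31/32, C 7/32, D 3/16

Answer: B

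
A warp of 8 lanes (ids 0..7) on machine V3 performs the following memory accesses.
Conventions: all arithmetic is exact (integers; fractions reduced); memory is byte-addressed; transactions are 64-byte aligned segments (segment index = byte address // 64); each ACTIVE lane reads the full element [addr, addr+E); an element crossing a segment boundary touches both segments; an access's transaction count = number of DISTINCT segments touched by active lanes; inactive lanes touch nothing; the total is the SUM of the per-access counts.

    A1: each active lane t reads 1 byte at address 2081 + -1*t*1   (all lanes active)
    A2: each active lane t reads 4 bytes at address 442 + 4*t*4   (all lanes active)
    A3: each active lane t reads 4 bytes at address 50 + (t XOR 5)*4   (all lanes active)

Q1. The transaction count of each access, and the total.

A1: 1 transaction
A2: 3 transactions
A3: 2 transactions

Answer: 1,3,2; total 6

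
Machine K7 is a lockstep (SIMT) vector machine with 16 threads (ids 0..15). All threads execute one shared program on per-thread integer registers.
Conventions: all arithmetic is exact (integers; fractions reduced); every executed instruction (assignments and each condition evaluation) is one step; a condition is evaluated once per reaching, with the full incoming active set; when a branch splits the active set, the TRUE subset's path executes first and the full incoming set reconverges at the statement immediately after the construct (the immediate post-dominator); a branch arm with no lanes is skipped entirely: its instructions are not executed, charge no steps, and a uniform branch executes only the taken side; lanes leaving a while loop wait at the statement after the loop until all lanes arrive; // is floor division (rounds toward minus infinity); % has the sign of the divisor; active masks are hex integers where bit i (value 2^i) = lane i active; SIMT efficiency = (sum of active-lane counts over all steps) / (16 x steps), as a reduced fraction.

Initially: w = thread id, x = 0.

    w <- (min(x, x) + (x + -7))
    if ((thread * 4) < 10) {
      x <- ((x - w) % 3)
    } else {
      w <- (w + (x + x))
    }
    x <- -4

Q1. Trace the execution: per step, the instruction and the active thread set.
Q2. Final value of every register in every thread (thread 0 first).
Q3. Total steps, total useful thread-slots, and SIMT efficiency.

step 0: w <- (min(x, x) + (x + -7))  0xffff
step 1: eval ((thread * 4) < 10)     0xffff
step 2: x <- ((x - w) % 3)           0x0007
step 3: w <- (w + (x + x))           0xfff8
step 4: x <- -4                      0xffff

Answer: 5 steps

w: -7,-7,-7,-7,-7,-7,-7,-7,-7,-7,-7,-7,-7,-7,-7,-7
x: -4,-4,-4,-4,-4,-4,-4,-4,-4,-4,-4,-4,-4,-4,-4,-4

steps = 5; useful = 64; efficiency = 64/80 = 4/5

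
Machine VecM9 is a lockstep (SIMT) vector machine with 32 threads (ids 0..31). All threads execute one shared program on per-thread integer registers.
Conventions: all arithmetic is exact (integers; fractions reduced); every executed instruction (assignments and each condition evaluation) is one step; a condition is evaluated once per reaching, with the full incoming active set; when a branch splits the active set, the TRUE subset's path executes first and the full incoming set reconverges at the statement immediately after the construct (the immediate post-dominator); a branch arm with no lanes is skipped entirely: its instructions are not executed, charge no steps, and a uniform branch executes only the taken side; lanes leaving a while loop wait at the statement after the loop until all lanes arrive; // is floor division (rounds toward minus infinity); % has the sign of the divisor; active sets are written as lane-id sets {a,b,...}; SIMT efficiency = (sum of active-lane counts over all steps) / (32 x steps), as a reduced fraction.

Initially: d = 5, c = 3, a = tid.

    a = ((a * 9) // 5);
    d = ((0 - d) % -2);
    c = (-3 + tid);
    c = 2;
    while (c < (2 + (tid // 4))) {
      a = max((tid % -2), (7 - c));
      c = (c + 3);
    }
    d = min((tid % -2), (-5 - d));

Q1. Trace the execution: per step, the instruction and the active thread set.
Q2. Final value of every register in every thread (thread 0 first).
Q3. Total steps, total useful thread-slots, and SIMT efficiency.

step 0: a <- ((a * 9) // 5)          {0,1,2,3,4,5,6,7,8,9,10,11,12,13,14,15,16,17,18,19,20,21,22,23,24,25,26,27,28,29,30,31}
step 1: d <- ((0 - d) % -2)          {0,1,2,3,4,5,6,7,8,9,10,11,12,13,14,15,16,17,18,19,20,21,22,23,24,25,26,27,28,29,30,31}
step 2: c <- (-3 + tid)              {0,1,2,3,4,5,6,7,8,9,10,11,12,13,14,15,16,17,18,19,20,21,22,23,24,25,26,27,28,29,30,31}
step 3: c <- 2                       {0,1,2,3,4,5,6,7,8,9,10,11,12,13,14,15,16,17,18,19,20,21,22,23,24,25,26,27,28,29,30,31}
step 4: eval (c < (2 + (tid // 4)))  {0,1,2,3,4,5,6,7,8,9,10,11,12,13,14,15,16,17,18,19,20,21,22,23,24,25,26,27,28,29,30,31}
step 5: a <- max((tid % -2), (7 - c)) {4,5,6,7,8,9,10,11,12,13,14,15,16,17,18,19,20,21,22,23,24,25,26,27,28,29,30,31}
step 6: c <- (c + 3)                 {4,5,6,7,8,9,10,11,12,13,14,15,16,17,18,19,20,21,22,23,24,25,26,27,28,29,30,31}
step 7: eval (c < (2 + (tid // 4)))  {4,5,6,7,8,9,10,11,12,13,14,15,16,17,18,19,20,21,22,23,24,25,26,27,28,29,30,31}
step 8: a <- max((tid % -2), (7 - c)) {16,17,18,19,20,21,22,23,24,25,26,27,28,29,30,31}
step 9: c <- (c + 3)                 {16,17,18,19,20,21,22,23,24,25,26,27,28,29,30,31}
step 10: eval (c < (2 + (tid // 4)))  {16,17,18,19,20,21,22,23,24,25,26,27,28,29,30,31}
step 11: a <- max((tid % -2), (7 - c)) {28,29,30,31}
step 12: c <- (c + 3)                 {28,29,30,31}
step 13: eval (c < (2 + (tid // 4)))  {28,29,30,31}
step 14: d <- min((tid % -2), (-5 - d)) {0,1,2,3,4,5,6,7,8,9,10,11,12,13,14,15,16,17,18,19,20,21,22,23,24,25,26,27,28,29,30,31}

Answer: 15 steps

d: -4,-4,-4,-4,-4,-4,-4,-4,-4,-4,-4,-4,-4,-4,-4,-4,-4,-4,-4,-4,-4,-4,-4,-4,-4,-4,-4,-4,-4,-4,-4,-4
c: 2,2,2,2,5,5,5,5,5,5,5,5,5,5,5,5,8,8,8,8,8,8,8,8,8,8,8,8,11,11,11,11
a: 0,1,3,5,5,5,5,5,5,5,5,5,5,5,5,5,2,2,2,2,2,2,2,2,2,2,2,2,0,-1,0,-1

steps = 15; useful = 336; efficiency = 336/480 = 7/10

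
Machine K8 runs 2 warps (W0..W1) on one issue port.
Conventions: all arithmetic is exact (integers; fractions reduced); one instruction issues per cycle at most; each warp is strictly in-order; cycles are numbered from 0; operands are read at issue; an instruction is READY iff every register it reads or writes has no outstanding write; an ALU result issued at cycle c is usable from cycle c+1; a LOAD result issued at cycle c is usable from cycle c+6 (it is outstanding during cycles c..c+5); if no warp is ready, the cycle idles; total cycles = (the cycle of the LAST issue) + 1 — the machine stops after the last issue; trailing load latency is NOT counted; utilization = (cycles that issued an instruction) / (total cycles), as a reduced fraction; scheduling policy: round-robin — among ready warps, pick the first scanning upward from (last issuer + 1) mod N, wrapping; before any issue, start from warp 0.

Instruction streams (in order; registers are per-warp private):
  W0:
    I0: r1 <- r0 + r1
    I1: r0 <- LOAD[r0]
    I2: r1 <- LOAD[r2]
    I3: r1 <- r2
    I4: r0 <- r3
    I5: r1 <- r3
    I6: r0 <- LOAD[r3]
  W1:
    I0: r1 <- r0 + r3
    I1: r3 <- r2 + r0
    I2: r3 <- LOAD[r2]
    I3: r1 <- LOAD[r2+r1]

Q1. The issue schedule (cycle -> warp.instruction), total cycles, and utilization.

cycle 0: W0.I0
cycle 1: W1.I0
cycle 2: W0.I1
cycle 3: W1.I1
cycle 4: W0.I2
cycle 5: W1.I2
cycle 6: W1.I3
cycle 7: idle
cycle 8: idle
cycle 9: idle
cycle 10: W0.I3
cycle 11: W0.I4
cycle 12: W0.I5
cycle 13: W0.I6

Answer: 14 cycles, utilization 11/14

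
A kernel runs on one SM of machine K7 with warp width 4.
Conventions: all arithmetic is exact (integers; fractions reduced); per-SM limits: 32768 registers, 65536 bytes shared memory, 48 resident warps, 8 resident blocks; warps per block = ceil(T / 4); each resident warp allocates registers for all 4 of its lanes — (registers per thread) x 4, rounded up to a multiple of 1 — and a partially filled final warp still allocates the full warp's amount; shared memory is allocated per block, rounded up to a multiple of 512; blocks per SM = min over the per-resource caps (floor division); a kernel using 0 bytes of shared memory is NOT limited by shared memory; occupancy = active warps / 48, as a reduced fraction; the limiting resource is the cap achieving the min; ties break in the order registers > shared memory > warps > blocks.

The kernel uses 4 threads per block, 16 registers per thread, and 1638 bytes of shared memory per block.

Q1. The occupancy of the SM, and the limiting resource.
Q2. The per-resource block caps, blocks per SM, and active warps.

Answer: occupancy 1/6, limited by blocks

registers: 512 blocks
shared memory: 32 blocks
warps: 48 blocks
blocks: 8 blocks

Answer: 8 blocks, 8 active warps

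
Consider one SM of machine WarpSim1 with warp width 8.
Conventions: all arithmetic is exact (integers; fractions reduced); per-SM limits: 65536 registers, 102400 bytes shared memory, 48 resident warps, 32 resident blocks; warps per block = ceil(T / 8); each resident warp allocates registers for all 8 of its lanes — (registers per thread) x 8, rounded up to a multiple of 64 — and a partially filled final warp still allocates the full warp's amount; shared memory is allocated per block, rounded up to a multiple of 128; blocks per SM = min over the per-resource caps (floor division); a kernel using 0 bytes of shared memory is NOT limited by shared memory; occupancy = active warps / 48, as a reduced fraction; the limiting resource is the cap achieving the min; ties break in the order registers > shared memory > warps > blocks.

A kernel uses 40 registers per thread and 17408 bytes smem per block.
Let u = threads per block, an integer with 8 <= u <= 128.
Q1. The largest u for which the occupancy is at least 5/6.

Answer: u = 128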